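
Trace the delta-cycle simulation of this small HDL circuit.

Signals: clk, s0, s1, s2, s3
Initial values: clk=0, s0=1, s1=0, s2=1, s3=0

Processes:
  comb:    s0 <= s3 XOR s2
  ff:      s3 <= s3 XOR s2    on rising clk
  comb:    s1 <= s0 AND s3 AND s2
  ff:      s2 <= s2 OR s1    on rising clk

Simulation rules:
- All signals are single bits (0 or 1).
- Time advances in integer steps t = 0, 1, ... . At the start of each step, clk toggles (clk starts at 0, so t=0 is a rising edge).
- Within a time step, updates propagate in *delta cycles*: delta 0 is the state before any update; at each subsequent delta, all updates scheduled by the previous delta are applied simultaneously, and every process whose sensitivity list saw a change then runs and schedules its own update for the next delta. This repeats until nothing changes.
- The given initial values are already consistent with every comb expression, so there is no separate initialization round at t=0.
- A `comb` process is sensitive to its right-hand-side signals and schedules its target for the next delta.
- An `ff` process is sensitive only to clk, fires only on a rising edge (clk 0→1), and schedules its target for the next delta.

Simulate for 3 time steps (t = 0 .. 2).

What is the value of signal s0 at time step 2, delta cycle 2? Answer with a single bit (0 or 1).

0

t=0 Δ0: s0=1 s3=0 clk=0 s1=0 s2=1
  Δ1: clk:0→1
  Δ2: s3:0→1
  Δ3: s0:1→0, s1:0→1
  Δ4: s1:1→0
  (4Δ to stable)
t=1 Δ0: s0=0 s3=1 clk=1 s1=0 s2=1
  Δ1: clk:1→0
  (1Δ to stable)
t=2 Δ0: s0=0 s3=1 clk=0 s1=0 s2=1
  Δ1: clk:0→1
  Δ2: s3:1→0
  Δ3: s0:0→1
  (3Δ to stable)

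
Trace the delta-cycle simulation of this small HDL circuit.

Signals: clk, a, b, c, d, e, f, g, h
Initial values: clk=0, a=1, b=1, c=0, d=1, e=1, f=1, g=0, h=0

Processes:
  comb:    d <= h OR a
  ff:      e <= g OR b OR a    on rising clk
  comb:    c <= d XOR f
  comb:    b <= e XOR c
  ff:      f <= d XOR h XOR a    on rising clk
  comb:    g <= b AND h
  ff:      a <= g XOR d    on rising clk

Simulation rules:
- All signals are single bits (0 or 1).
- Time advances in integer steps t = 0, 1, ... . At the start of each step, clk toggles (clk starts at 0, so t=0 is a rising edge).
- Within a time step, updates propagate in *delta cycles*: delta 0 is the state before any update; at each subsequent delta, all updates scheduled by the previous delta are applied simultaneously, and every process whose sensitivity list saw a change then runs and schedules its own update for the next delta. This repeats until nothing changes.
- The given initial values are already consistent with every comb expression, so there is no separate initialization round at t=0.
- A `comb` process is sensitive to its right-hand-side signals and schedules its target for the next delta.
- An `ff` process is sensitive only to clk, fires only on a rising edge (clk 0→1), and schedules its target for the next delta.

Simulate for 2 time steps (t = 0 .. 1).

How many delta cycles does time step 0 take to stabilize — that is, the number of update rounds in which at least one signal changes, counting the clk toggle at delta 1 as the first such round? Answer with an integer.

[bits: a,clk,c,d,f,h,e,g,b]
t=0: Δ0=100110101 Δ1=110110101 Δ2=110100101 Δ3=111100101 Δ4=111100100 | 4Δ
t=1: Δ0=111100100 Δ1=101100100 | 1Δ

4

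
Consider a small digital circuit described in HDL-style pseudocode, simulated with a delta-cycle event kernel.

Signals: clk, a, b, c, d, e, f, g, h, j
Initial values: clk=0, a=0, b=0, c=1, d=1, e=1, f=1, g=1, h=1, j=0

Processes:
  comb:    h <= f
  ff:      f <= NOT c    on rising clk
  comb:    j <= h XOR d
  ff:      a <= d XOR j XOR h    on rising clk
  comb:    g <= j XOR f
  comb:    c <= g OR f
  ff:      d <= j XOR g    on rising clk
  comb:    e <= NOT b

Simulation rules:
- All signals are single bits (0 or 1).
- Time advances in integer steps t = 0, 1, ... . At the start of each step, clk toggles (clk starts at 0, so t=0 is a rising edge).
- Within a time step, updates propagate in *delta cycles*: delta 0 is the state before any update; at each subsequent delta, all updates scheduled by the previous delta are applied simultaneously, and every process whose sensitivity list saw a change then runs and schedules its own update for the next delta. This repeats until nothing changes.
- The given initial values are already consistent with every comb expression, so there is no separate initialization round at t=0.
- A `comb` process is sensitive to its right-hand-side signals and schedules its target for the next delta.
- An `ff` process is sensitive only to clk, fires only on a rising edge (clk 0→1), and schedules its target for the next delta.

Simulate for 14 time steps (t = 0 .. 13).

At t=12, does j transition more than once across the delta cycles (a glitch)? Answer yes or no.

t0.Δ0 a=0 j=0 c=1 h=1 e=1 clk=0 b=0 d=1 g=1 f=1
t0.Δ1 a=0 j=0 c=1 h=1 e=1 clk=1 b=0 d=1 g=1 f=1
t0.Δ2 a=0 j=0 c=1 h=1 e=1 clk=1 b=0 d=1 g=1 f=0
t0.Δ3 a=0 j=0 c=1 h=0 e=1 clk=1 b=0 d=1 g=0 f=0
t0.Δ4 a=0 j=1 c=0 h=0 e=1 clk=1 b=0 d=1 g=0 f=0
t0.Δ5 a=0 j=1 c=0 h=0 e=1 clk=1 b=0 d=1 g=1 f=0
t0.Δ6 a=0 j=1 c=1 h=0 e=1 clk=1 b=0 d=1 g=1 f=0
t1.Δ0 a=0 j=1 c=1 h=0 e=1 clk=1 b=0 d=1 g=1 f=0
t1.Δ1 a=0 j=1 c=1 h=0 e=1 clk=0 b=0 d=1 g=1 f=0
t2.Δ0 a=0 j=1 c=1 h=0 e=1 clk=0 b=0 d=1 g=1 f=0
t2.Δ1 a=0 j=1 c=1 h=0 e=1 clk=1 b=0 d=1 g=1 f=0
t2.Δ2 a=0 j=1 c=1 h=0 e=1 clk=1 b=0 d=0 g=1 f=0
t2.Δ3 a=0 j=0 c=1 h=0 e=1 clk=1 b=0 d=0 g=1 f=0
t2.Δ4 a=0 j=0 c=1 h=0 e=1 clk=1 b=0 d=0 g=0 f=0
t2.Δ5 a=0 j=0 c=0 h=0 e=1 clk=1 b=0 d=0 g=0 f=0
t3.Δ0 a=0 j=0 c=0 h=0 e=1 clk=1 b=0 d=0 g=0 f=0
t3.Δ1 a=0 j=0 c=0 h=0 e=1 clk=0 b=0 d=0 g=0 f=0
t4.Δ0 a=0 j=0 c=0 h=0 e=1 clk=0 b=0 d=0 g=0 f=0
t4.Δ1 a=0 j=0 c=0 h=0 e=1 clk=1 b=0 d=0 g=0 f=0
t4.Δ2 a=0 j=0 c=0 h=0 e=1 clk=1 b=0 d=0 g=0 f=1
t4.Δ3 a=0 j=0 c=1 h=1 e=1 clk=1 b=0 d=0 g=1 f=1
t4.Δ4 a=0 j=1 c=1 h=1 e=1 clk=1 b=0 d=0 g=1 f=1
t4.Δ5 a=0 j=1 c=1 h=1 e=1 clk=1 b=0 d=0 g=0 f=1
t5.Δ0 a=0 j=1 c=1 h=1 e=1 clk=1 b=0 d=0 g=0 f=1
t5.Δ1 a=0 j=1 c=1 h=1 e=1 clk=0 b=0 d=0 g=0 f=1
t6.Δ0 a=0 j=1 c=1 h=1 e=1 clk=0 b=0 d=0 g=0 f=1
t6.Δ1 a=0 j=1 c=1 h=1 e=1 clk=1 b=0 d=0 g=0 f=1
t6.Δ2 a=0 j=1 c=1 h=1 e=1 clk=1 b=0 d=1 g=0 f=0
t6.Δ3 a=0 j=0 c=0 h=0 e=1 clk=1 b=0 d=1 g=1 f=0
t6.Δ4 a=0 j=1 c=1 h=0 e=1 clk=1 b=0 d=1 g=0 f=0
t6.Δ5 a=0 j=1 c=0 h=0 e=1 clk=1 b=0 d=1 g=1 f=0
t6.Δ6 a=0 j=1 c=1 h=0 e=1 clk=1 b=0 d=1 g=1 f=0
t7.Δ0 a=0 j=1 c=1 h=0 e=1 clk=1 b=0 d=1 g=1 f=0
t7.Δ1 a=0 j=1 c=1 h=0 e=1 clk=0 b=0 d=1 g=1 f=0
t8.Δ0 a=0 j=1 c=1 h=0 e=1 clk=0 b=0 d=1 g=1 f=0
t8.Δ1 a=0 j=1 c=1 h=0 e=1 clk=1 b=0 d=1 g=1 f=0
t8.Δ2 a=0 j=1 c=1 h=0 e=1 clk=1 b=0 d=0 g=1 f=0
t8.Δ3 a=0 j=0 c=1 h=0 e=1 clk=1 b=0 d=0 g=1 f=0
t8.Δ4 a=0 j=0 c=1 h=0 e=1 clk=1 b=0 d=0 g=0 f=0
t8.Δ5 a=0 j=0 c=0 h=0 e=1 clk=1 b=0 d=0 g=0 f=0
t9.Δ0 a=0 j=0 c=0 h=0 e=1 clk=1 b=0 d=0 g=0 f=0
t9.Δ1 a=0 j=0 c=0 h=0 e=1 clk=0 b=0 d=0 g=0 f=0
t10.Δ0 a=0 j=0 c=0 h=0 e=1 clk=0 b=0 d=0 g=0 f=0
t10.Δ1 a=0 j=0 c=0 h=0 e=1 clk=1 b=0 d=0 g=0 f=0
t10.Δ2 a=0 j=0 c=0 h=0 e=1 clk=1 b=0 d=0 g=0 f=1
t10.Δ3 a=0 j=0 c=1 h=1 e=1 clk=1 b=0 d=0 g=1 f=1
t10.Δ4 a=0 j=1 c=1 h=1 e=1 clk=1 b=0 d=0 g=1 f=1
t10.Δ5 a=0 j=1 c=1 h=1 e=1 clk=1 b=0 d=0 g=0 f=1
t11.Δ0 a=0 j=1 c=1 h=1 e=1 clk=1 b=0 d=0 g=0 f=1
t11.Δ1 a=0 j=1 c=1 h=1 e=1 clk=0 b=0 d=0 g=0 f=1
t12.Δ0 a=0 j=1 c=1 h=1 e=1 clk=0 b=0 d=0 g=0 f=1
t12.Δ1 a=0 j=1 c=1 h=1 e=1 clk=1 b=0 d=0 g=0 f=1
t12.Δ2 a=0 j=1 c=1 h=1 e=1 clk=1 b=0 d=1 g=0 f=0
t12.Δ3 a=0 j=0 c=0 h=0 e=1 clk=1 b=0 d=1 g=1 f=0
t12.Δ4 a=0 j=1 c=1 h=0 e=1 clk=1 b=0 d=1 g=0 f=0
t12.Δ5 a=0 j=1 c=0 h=0 e=1 clk=1 b=0 d=1 g=1 f=0
t12.Δ6 a=0 j=1 c=1 h=0 e=1 clk=1 b=0 d=1 g=1 f=0
t13.Δ0 a=0 j=1 c=1 h=0 e=1 clk=1 b=0 d=1 g=1 f=0
t13.Δ1 a=0 j=1 c=1 h=0 e=1 clk=0 b=0 d=1 g=1 f=0

yes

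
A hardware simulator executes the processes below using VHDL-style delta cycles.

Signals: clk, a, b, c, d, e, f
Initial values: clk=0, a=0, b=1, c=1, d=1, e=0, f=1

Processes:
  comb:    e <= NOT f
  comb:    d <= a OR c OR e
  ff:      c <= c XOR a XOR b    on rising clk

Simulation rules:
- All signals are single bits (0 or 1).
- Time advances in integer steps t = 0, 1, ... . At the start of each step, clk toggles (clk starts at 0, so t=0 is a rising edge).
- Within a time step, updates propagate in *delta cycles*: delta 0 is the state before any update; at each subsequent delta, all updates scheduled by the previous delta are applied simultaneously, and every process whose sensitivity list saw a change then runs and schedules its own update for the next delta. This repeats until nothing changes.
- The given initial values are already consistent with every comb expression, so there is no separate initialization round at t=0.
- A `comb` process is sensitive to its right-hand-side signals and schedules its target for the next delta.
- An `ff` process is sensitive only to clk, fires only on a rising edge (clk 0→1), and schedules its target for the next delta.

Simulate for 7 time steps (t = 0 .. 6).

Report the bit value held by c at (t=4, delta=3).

t0.Δ0 e=0 clk=0 f=1 a=0 d=1 b=1 c=1
t0.Δ1 e=0 clk=1 f=1 a=0 d=1 b=1 c=1
t0.Δ2 e=0 clk=1 f=1 a=0 d=1 b=1 c=0
t0.Δ3 e=0 clk=1 f=1 a=0 d=0 b=1 c=0
t1.Δ0 e=0 clk=1 f=1 a=0 d=0 b=1 c=0
t1.Δ1 e=0 clk=0 f=1 a=0 d=0 b=1 c=0
t2.Δ0 e=0 clk=0 f=1 a=0 d=0 b=1 c=0
t2.Δ1 e=0 clk=1 f=1 a=0 d=0 b=1 c=0
t2.Δ2 e=0 clk=1 f=1 a=0 d=0 b=1 c=1
t2.Δ3 e=0 clk=1 f=1 a=0 d=1 b=1 c=1
t3.Δ0 e=0 clk=1 f=1 a=0 d=1 b=1 c=1
t3.Δ1 e=0 clk=0 f=1 a=0 d=1 b=1 c=1
t4.Δ0 e=0 clk=0 f=1 a=0 d=1 b=1 c=1
t4.Δ1 e=0 clk=1 f=1 a=0 d=1 b=1 c=1
t4.Δ2 e=0 clk=1 f=1 a=0 d=1 b=1 c=0
t4.Δ3 e=0 clk=1 f=1 a=0 d=0 b=1 c=0
t5.Δ0 e=0 clk=1 f=1 a=0 d=0 b=1 c=0
t5.Δ1 e=0 clk=0 f=1 a=0 d=0 b=1 c=0
t6.Δ0 e=0 clk=0 f=1 a=0 d=0 b=1 c=0
t6.Δ1 e=0 clk=1 f=1 a=0 d=0 b=1 c=0
t6.Δ2 e=0 clk=1 f=1 a=0 d=0 b=1 c=1
t6.Δ3 e=0 clk=1 f=1 a=0 d=1 b=1 c=1

0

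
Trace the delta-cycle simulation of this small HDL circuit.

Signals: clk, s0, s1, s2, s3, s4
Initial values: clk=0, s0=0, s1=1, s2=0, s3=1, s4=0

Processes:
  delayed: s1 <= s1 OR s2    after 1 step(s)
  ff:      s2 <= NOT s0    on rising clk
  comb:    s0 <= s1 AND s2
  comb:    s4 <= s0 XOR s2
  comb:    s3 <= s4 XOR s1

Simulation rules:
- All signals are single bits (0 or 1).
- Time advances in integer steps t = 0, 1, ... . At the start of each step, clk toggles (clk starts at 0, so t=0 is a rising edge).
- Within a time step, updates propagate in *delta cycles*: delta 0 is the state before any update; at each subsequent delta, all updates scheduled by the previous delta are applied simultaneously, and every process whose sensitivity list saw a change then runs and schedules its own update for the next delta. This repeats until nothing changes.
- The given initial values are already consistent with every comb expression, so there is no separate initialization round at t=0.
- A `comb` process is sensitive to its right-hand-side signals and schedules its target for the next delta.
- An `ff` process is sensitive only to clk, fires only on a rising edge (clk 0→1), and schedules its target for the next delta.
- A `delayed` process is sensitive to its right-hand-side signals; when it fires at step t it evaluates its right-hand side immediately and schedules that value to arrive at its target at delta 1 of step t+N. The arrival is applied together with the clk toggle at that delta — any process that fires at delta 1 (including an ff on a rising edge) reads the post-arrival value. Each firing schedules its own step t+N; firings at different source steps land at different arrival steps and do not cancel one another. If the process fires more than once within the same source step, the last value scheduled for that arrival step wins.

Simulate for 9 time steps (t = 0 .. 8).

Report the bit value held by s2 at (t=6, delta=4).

0

[bits: s0,s3,s2,s1,s4,clk]
t=0: Δ0=010100 Δ1=010101 Δ2=011101 Δ3=111111 Δ4=101101 Δ5=111101 | 5Δ
t=1: Δ0=111101 Δ1=111100 | 1Δ
t=2: Δ0=111100 Δ1=111101 Δ2=110101 Δ3=010111 Δ4=000101 Δ5=010101 | 5Δ
t=3: Δ0=010101 Δ1=010100 | 1Δ
t=4: Δ0=010100 Δ1=010101 Δ2=011101 Δ3=111111 Δ4=101101 Δ5=111101 | 5Δ
t=5: Δ0=111101 Δ1=111100 | 1Δ
t=6: Δ0=111100 Δ1=111101 Δ2=110101 Δ3=010111 Δ4=000101 Δ5=010101 | 5Δ
t=7: Δ0=010101 Δ1=010100 | 1Δ
t=8: Δ0=010100 Δ1=010101 Δ2=011101 Δ3=111111 Δ4=101101 Δ5=111101 | 5Δ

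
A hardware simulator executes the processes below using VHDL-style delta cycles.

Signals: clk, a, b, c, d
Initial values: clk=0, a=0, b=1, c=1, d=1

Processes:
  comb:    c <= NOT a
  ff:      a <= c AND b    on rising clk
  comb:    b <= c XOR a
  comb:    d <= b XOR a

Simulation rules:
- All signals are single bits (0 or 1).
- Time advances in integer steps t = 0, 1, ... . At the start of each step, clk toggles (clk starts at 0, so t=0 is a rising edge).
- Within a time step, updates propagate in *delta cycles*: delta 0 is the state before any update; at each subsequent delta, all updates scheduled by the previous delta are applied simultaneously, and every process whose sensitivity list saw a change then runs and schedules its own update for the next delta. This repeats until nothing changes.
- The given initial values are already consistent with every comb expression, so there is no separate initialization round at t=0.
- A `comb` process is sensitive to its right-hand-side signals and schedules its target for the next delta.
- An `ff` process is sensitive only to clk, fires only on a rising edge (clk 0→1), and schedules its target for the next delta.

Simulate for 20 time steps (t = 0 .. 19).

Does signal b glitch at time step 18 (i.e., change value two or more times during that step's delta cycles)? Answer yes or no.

t0.Δ0 b=1 a=0 clk=0 d=1 c=1
t0.Δ1 b=1 a=0 clk=1 d=1 c=1
t0.Δ2 b=1 a=1 clk=1 d=1 c=1
t0.Δ3 b=0 a=1 clk=1 d=0 c=0
t0.Δ4 b=1 a=1 clk=1 d=1 c=0
t0.Δ5 b=1 a=1 clk=1 d=0 c=0
t1.Δ0 b=1 a=1 clk=1 d=0 c=0
t1.Δ1 b=1 a=1 clk=0 d=0 c=0
t2.Δ0 b=1 a=1 clk=0 d=0 c=0
t2.Δ1 b=1 a=1 clk=1 d=0 c=0
t2.Δ2 b=1 a=0 clk=1 d=0 c=0
t2.Δ3 b=0 a=0 clk=1 d=1 c=1
t2.Δ4 b=1 a=0 clk=1 d=0 c=1
t2.Δ5 b=1 a=0 clk=1 d=1 c=1
t3.Δ0 b=1 a=0 clk=1 d=1 c=1
t3.Δ1 b=1 a=0 clk=0 d=1 c=1
t4.Δ0 b=1 a=0 clk=0 d=1 c=1
t4.Δ1 b=1 a=0 clk=1 d=1 c=1
t4.Δ2 b=1 a=1 clk=1 d=1 c=1
t4.Δ3 b=0 a=1 clk=1 d=0 c=0
t4.Δ4 b=1 a=1 clk=1 d=1 c=0
t4.Δ5 b=1 a=1 clk=1 d=0 c=0
t5.Δ0 b=1 a=1 clk=1 d=0 c=0
t5.Δ1 b=1 a=1 clk=0 d=0 c=0
t6.Δ0 b=1 a=1 clk=0 d=0 c=0
t6.Δ1 b=1 a=1 clk=1 d=0 c=0
t6.Δ2 b=1 a=0 clk=1 d=0 c=0
t6.Δ3 b=0 a=0 clk=1 d=1 c=1
t6.Δ4 b=1 a=0 clk=1 d=0 c=1
t6.Δ5 b=1 a=0 clk=1 d=1 c=1
t7.Δ0 b=1 a=0 clk=1 d=1 c=1
t7.Δ1 b=1 a=0 clk=0 d=1 c=1
t8.Δ0 b=1 a=0 clk=0 d=1 c=1
t8.Δ1 b=1 a=0 clk=1 d=1 c=1
t8.Δ2 b=1 a=1 clk=1 d=1 c=1
t8.Δ3 b=0 a=1 clk=1 d=0 c=0
t8.Δ4 b=1 a=1 clk=1 d=1 c=0
t8.Δ5 b=1 a=1 clk=1 d=0 c=0
t9.Δ0 b=1 a=1 clk=1 d=0 c=0
t9.Δ1 b=1 a=1 clk=0 d=0 c=0
t10.Δ0 b=1 a=1 clk=0 d=0 c=0
t10.Δ1 b=1 a=1 clk=1 d=0 c=0
t10.Δ2 b=1 a=0 clk=1 d=0 c=0
t10.Δ3 b=0 a=0 clk=1 d=1 c=1
t10.Δ4 b=1 a=0 clk=1 d=0 c=1
t10.Δ5 b=1 a=0 clk=1 d=1 c=1
t11.Δ0 b=1 a=0 clk=1 d=1 c=1
t11.Δ1 b=1 a=0 clk=0 d=1 c=1
t12.Δ0 b=1 a=0 clk=0 d=1 c=1
t12.Δ1 b=1 a=0 clk=1 d=1 c=1
t12.Δ2 b=1 a=1 clk=1 d=1 c=1
t12.Δ3 b=0 a=1 clk=1 d=0 c=0
t12.Δ4 b=1 a=1 clk=1 d=1 c=0
t12.Δ5 b=1 a=1 clk=1 d=0 c=0
t13.Δ0 b=1 a=1 clk=1 d=0 c=0
t13.Δ1 b=1 a=1 clk=0 d=0 c=0
t14.Δ0 b=1 a=1 clk=0 d=0 c=0
t14.Δ1 b=1 a=1 clk=1 d=0 c=0
t14.Δ2 b=1 a=0 clk=1 d=0 c=0
t14.Δ3 b=0 a=0 clk=1 d=1 c=1
t14.Δ4 b=1 a=0 clk=1 d=0 c=1
t14.Δ5 b=1 a=0 clk=1 d=1 c=1
t15.Δ0 b=1 a=0 clk=1 d=1 c=1
t15.Δ1 b=1 a=0 clk=0 d=1 c=1
t16.Δ0 b=1 a=0 clk=0 d=1 c=1
t16.Δ1 b=1 a=0 clk=1 d=1 c=1
t16.Δ2 b=1 a=1 clk=1 d=1 c=1
t16.Δ3 b=0 a=1 clk=1 d=0 c=0
t16.Δ4 b=1 a=1 clk=1 d=1 c=0
t16.Δ5 b=1 a=1 clk=1 d=0 c=0
t17.Δ0 b=1 a=1 clk=1 d=0 c=0
t17.Δ1 b=1 a=1 clk=0 d=0 c=0
t18.Δ0 b=1 a=1 clk=0 d=0 c=0
t18.Δ1 b=1 a=1 clk=1 d=0 c=0
t18.Δ2 b=1 a=0 clk=1 d=0 c=0
t18.Δ3 b=0 a=0 clk=1 d=1 c=1
t18.Δ4 b=1 a=0 clk=1 d=0 c=1
t18.Δ5 b=1 a=0 clk=1 d=1 c=1
t19.Δ0 b=1 a=0 clk=1 d=1 c=1
t19.Δ1 b=1 a=0 clk=0 d=1 c=1

yes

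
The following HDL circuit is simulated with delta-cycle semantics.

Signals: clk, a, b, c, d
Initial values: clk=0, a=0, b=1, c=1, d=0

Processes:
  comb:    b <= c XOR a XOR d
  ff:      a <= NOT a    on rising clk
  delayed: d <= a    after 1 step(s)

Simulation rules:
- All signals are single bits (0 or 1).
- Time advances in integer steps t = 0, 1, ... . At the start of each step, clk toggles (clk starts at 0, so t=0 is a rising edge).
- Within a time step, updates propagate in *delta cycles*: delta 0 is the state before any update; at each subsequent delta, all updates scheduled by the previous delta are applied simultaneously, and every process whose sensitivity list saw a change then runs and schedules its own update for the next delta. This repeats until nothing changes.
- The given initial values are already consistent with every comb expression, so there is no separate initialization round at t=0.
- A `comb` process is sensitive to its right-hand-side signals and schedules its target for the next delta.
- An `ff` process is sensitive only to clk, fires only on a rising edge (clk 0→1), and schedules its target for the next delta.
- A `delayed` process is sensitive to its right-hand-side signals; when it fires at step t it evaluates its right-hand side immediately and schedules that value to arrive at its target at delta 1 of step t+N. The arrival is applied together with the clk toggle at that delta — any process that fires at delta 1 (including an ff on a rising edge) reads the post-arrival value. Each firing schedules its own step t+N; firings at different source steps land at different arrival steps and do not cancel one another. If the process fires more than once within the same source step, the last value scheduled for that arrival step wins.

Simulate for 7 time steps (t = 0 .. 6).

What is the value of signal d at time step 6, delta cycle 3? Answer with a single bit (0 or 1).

[bits: clk,d,c,b,a]
t=0: Δ0=00110 Δ1=10110 Δ2=10111 Δ3=10101 | 3Δ
t=1: Δ0=10101 Δ1=01101 Δ2=01111 | 2Δ
t=2: Δ0=01111 Δ1=11111 Δ2=11110 Δ3=11100 | 3Δ
t=3: Δ0=11100 Δ1=00100 Δ2=00110 | 2Δ
t=4: Δ0=00110 Δ1=10110 Δ2=10111 Δ3=10101 | 3Δ
t=5: Δ0=10101 Δ1=01101 Δ2=01111 | 2Δ
t=6: Δ0=01111 Δ1=11111 Δ2=11110 Δ3=11100 | 3Δ

1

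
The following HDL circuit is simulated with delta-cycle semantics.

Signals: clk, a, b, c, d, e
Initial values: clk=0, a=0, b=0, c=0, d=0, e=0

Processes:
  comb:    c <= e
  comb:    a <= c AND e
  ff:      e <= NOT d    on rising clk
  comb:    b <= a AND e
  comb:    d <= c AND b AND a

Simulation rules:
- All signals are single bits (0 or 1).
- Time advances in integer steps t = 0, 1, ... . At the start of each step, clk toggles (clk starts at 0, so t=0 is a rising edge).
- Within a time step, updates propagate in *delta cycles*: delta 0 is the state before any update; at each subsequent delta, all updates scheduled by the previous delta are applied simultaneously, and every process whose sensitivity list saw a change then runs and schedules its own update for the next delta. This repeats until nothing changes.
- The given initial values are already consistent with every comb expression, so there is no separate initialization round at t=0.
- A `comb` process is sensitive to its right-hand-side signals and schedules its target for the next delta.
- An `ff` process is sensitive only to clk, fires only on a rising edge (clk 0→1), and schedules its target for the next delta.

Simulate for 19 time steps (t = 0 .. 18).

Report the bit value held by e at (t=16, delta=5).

1

t=0 Δ0: clk=0 e=0 d=0 a=0 c=0 b=0
  Δ1: clk:0→1
  Δ2: e:0→1
  Δ3: c:0→1
  Δ4: a:0→1
  Δ5: b:0→1
  Δ6: d:0→1
  (6Δ to stable)
t=1 Δ0: clk=1 e=1 d=1 a=1 c=1 b=1
  Δ1: clk:1→0
  (1Δ to stable)
t=2 Δ0: clk=0 e=1 d=1 a=1 c=1 b=1
  Δ1: clk:0→1
  Δ2: e:1→0
  Δ3: a:1→0, c:1→0, b:1→0
  Δ4: d:1→0
  (4Δ to stable)
t=3 Δ0: clk=1 e=0 d=0 a=0 c=0 b=0
  Δ1: clk:1→0
  (1Δ to stable)
t=4 Δ0: clk=0 e=0 d=0 a=0 c=0 b=0
  Δ1: clk:0→1
  Δ2: e:0→1
  Δ3: c:0→1
  Δ4: a:0→1
  Δ5: b:0→1
  Δ6: d:0→1
  (6Δ to stable)
t=5 Δ0: clk=1 e=1 d=1 a=1 c=1 b=1
  Δ1: clk:1→0
  (1Δ to stable)
t=6 Δ0: clk=0 e=1 d=1 a=1 c=1 b=1
  Δ1: clk:0→1
  Δ2: e:1→0
  Δ3: a:1→0, c:1→0, b:1→0
  Δ4: d:1→0
  (4Δ to stable)
t=7 Δ0: clk=1 e=0 d=0 a=0 c=0 b=0
  Δ1: clk:1→0
  (1Δ to stable)
t=8 Δ0: clk=0 e=0 d=0 a=0 c=0 b=0
  Δ1: clk:0→1
  Δ2: e:0→1
  Δ3: c:0→1
  Δ4: a:0→1
  Δ5: b:0→1
  Δ6: d:0→1
  (6Δ to stable)
t=9 Δ0: clk=1 e=1 d=1 a=1 c=1 b=1
  Δ1: clk:1→0
  (1Δ to stable)
t=10 Δ0: clk=0 e=1 d=1 a=1 c=1 b=1
  Δ1: clk:0→1
  Δ2: e:1→0
  Δ3: a:1→0, c:1→0, b:1→0
  Δ4: d:1→0
  (4Δ to stable)
t=11 Δ0: clk=1 e=0 d=0 a=0 c=0 b=0
  Δ1: clk:1→0
  (1Δ to stable)
t=12 Δ0: clk=0 e=0 d=0 a=0 c=0 b=0
  Δ1: clk:0→1
  Δ2: e:0→1
  Δ3: c:0→1
  Δ4: a:0→1
  Δ5: b:0→1
  Δ6: d:0→1
  (6Δ to stable)
t=13 Δ0: clk=1 e=1 d=1 a=1 c=1 b=1
  Δ1: clk:1→0
  (1Δ to stable)
t=14 Δ0: clk=0 e=1 d=1 a=1 c=1 b=1
  Δ1: clk:0→1
  Δ2: e:1→0
  Δ3: a:1→0, c:1→0, b:1→0
  Δ4: d:1→0
  (4Δ to stable)
t=15 Δ0: clk=1 e=0 d=0 a=0 c=0 b=0
  Δ1: clk:1→0
  (1Δ to stable)
t=16 Δ0: clk=0 e=0 d=0 a=0 c=0 b=0
  Δ1: clk:0→1
  Δ2: e:0→1
  Δ3: c:0→1
  Δ4: a:0→1
  Δ5: b:0→1
  Δ6: d:0→1
  (6Δ to stable)
t=17 Δ0: clk=1 e=1 d=1 a=1 c=1 b=1
  Δ1: clk:1→0
  (1Δ to stable)
t=18 Δ0: clk=0 e=1 d=1 a=1 c=1 b=1
  Δ1: clk:0→1
  Δ2: e:1→0
  Δ3: a:1→0, c:1→0, b:1→0
  Δ4: d:1→0
  (4Δ to stable)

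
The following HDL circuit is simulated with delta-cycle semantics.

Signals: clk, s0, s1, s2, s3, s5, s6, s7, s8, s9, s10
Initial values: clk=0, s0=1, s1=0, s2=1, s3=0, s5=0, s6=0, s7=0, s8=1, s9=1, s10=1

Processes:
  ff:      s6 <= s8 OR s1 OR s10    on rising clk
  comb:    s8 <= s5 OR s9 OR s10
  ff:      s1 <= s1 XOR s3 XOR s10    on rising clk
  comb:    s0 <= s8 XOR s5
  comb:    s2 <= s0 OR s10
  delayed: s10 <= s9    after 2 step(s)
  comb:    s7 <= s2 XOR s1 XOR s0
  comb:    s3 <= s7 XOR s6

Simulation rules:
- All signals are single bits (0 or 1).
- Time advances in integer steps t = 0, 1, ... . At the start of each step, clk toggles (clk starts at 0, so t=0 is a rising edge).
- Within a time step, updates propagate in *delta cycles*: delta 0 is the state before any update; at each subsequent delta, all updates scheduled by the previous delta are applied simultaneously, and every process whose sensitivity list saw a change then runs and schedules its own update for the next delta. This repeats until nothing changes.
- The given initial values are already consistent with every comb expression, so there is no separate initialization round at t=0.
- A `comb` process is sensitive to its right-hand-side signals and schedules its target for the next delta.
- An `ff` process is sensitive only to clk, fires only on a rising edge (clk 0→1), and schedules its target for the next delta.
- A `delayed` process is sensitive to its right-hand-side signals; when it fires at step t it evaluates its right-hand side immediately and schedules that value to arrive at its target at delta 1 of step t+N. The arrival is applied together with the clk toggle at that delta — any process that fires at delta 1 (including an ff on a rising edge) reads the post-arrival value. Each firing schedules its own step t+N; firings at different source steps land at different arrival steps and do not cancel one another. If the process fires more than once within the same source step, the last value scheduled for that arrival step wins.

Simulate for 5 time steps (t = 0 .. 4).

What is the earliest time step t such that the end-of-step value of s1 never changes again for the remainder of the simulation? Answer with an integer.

2

t=0 Δ0: s10=1 s7=0 s9=1 s1=0 s5=0 s0=1 s3=0 s8=1 s6=0 clk=0 s2=1
  Δ1: clk:0→1
  Δ2: s1:0→1, s6:0→1
  Δ3: s7:0→1, s3:0→1
  Δ4: s3:1→0
  (4Δ to stable)
t=1 Δ0: s10=1 s7=1 s9=1 s1=1 s5=0 s0=1 s3=0 s8=1 s6=1 clk=1 s2=1
  Δ1: clk:1→0
  (1Δ to stable)
t=2 Δ0: s10=1 s7=1 s9=1 s1=1 s5=0 s0=1 s3=0 s8=1 s6=1 clk=0 s2=1
  Δ1: clk:0→1
  Δ2: s1:1→0
  Δ3: s7:1→0
  Δ4: s3:0→1
  (4Δ to stable)
t=3 Δ0: s10=1 s7=0 s9=1 s1=0 s5=0 s0=1 s3=1 s8=1 s6=1 clk=1 s2=1
  Δ1: clk:1→0
  (1Δ to stable)
t=4 Δ0: s10=1 s7=0 s9=1 s1=0 s5=0 s0=1 s3=1 s8=1 s6=1 clk=0 s2=1
  Δ1: clk:0→1
  (1Δ to stable)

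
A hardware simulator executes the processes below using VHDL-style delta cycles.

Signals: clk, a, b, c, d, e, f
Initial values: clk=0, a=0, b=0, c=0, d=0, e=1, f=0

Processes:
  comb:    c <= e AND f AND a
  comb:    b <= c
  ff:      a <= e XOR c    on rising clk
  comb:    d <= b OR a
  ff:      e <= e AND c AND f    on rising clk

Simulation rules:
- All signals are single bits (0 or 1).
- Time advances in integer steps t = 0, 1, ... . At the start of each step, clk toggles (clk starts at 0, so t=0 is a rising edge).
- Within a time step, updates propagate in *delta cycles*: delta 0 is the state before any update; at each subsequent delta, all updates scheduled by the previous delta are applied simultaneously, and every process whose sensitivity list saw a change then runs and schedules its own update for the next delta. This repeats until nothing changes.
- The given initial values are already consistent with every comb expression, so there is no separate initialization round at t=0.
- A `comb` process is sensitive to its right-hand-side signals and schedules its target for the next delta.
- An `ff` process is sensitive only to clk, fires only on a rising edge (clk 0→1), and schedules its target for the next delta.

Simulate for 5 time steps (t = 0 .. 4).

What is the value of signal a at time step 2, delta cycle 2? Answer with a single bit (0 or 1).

0

[bits: a,e,b,clk,f,c,d]
t=0: Δ0=0100000 Δ1=0101000 Δ2=1001000 Δ3=1001001 | 3Δ
t=1: Δ0=1001001 Δ1=1000001 | 1Δ
t=2: Δ0=1000001 Δ1=1001001 Δ2=0001001 Δ3=0001000 | 3Δ
t=3: Δ0=0001000 Δ1=0000000 | 1Δ
t=4: Δ0=0000000 Δ1=0001000 | 1Δ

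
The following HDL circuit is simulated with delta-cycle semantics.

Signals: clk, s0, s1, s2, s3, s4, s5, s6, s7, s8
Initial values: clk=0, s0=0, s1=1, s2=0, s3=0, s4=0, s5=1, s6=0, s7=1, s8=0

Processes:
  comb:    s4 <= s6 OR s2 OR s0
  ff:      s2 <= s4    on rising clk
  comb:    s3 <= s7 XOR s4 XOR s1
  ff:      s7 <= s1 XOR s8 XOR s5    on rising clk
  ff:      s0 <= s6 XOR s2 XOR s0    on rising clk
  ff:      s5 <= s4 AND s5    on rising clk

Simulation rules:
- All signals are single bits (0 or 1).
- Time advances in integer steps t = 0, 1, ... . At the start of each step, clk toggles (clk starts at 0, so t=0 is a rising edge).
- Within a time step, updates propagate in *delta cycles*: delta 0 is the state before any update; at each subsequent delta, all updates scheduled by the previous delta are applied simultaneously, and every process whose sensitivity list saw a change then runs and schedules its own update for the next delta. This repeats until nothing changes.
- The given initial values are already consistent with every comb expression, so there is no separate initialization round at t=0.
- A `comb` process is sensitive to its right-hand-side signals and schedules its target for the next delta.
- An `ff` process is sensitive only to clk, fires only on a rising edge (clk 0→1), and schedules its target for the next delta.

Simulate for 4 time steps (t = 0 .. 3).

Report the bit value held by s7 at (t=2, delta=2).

1

t=0 Δ0: s7=1 s1=1 s3=0 s8=0 clk=0 s5=1 s6=0 s0=0 s4=0 s2=0
  Δ1: clk:0→1
  Δ2: s7:1→0, s5:1→0
  Δ3: s3:0→1
  (3Δ to stable)
t=1 Δ0: s7=0 s1=1 s3=1 s8=0 clk=1 s5=0 s6=0 s0=0 s4=0 s2=0
  Δ1: clk:1→0
  (1Δ to stable)
t=2 Δ0: s7=0 s1=1 s3=1 s8=0 clk=0 s5=0 s6=0 s0=0 s4=0 s2=0
  Δ1: clk:0→1
  Δ2: s7:0→1
  Δ3: s3:1→0
  (3Δ to stable)
t=3 Δ0: s7=1 s1=1 s3=0 s8=0 clk=1 s5=0 s6=0 s0=0 s4=0 s2=0
  Δ1: clk:1→0
  (1Δ to stable)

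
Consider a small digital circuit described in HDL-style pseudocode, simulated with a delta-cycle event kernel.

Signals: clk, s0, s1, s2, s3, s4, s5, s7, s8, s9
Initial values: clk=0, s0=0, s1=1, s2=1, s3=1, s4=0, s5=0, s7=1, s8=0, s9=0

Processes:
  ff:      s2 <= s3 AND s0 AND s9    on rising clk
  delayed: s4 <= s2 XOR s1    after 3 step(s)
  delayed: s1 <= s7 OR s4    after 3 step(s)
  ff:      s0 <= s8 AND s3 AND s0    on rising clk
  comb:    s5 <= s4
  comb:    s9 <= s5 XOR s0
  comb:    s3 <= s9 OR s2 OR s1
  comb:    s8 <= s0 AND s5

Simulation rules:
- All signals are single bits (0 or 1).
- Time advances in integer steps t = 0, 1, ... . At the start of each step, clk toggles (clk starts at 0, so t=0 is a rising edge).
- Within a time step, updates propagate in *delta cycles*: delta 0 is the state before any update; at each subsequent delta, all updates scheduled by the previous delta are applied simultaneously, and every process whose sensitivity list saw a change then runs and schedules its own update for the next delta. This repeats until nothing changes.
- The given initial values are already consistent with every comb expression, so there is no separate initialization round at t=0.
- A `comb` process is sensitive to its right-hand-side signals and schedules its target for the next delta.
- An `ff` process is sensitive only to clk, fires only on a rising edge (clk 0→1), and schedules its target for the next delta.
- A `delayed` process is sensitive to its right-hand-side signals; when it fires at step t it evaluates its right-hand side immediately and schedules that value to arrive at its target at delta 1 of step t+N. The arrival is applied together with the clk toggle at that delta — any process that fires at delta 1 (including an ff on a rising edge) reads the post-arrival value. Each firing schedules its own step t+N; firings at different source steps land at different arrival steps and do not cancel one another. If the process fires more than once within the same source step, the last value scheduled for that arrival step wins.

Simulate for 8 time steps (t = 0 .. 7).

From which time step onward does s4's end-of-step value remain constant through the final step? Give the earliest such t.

[bits: s1,s2,clk,s7,s4,s0,s8,s3,s5,s9]
t=0: Δ0=1101000100 Δ1=1111000100 Δ2=1011000100 | 2Δ
t=1: Δ0=1011000100 Δ1=1001000100 | 1Δ
t=2: Δ0=1001000100 Δ1=1011000100 | 1Δ
t=3: Δ0=1011000100 Δ1=1001100100 Δ2=1001100110 Δ3=1001100111 | 3Δ
t=4: Δ0=1001100111 Δ1=1011100111 | 1Δ
t=5: Δ0=1011100111 Δ1=1001100111 | 1Δ
t=6: Δ0=1001100111 Δ1=1011100111 | 1Δ
t=7: Δ0=1011100111 Δ1=1001100111 | 1Δ

3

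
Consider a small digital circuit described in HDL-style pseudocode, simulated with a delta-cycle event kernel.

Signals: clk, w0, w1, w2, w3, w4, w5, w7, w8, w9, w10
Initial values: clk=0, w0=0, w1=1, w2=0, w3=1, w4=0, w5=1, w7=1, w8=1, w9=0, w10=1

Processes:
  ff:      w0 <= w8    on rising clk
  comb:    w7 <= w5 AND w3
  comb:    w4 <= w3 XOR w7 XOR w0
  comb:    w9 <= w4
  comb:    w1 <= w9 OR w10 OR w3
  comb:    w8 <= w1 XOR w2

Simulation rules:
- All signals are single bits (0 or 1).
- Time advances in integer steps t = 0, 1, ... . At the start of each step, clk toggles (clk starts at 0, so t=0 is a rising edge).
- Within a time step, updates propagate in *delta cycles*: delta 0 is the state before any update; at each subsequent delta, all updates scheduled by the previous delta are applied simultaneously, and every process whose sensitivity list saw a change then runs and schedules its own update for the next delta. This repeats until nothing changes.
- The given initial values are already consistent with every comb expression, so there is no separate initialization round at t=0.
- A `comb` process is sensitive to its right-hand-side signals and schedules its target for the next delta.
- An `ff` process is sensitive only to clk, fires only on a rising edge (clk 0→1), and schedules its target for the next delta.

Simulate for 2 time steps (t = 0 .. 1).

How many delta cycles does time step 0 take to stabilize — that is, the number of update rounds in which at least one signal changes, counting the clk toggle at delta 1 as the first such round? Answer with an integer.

4

t0.Δ0 clk=0 w8=1 w0=0 w3=1 w10=1 w4=0 w1=1 w2=0 w5=1 w7=1 w9=0
t0.Δ1 clk=1 w8=1 w0=0 w3=1 w10=1 w4=0 w1=1 w2=0 w5=1 w7=1 w9=0
t0.Δ2 clk=1 w8=1 w0=1 w3=1 w10=1 w4=0 w1=1 w2=0 w5=1 w7=1 w9=0
t0.Δ3 clk=1 w8=1 w0=1 w3=1 w10=1 w4=1 w1=1 w2=0 w5=1 w7=1 w9=0
t0.Δ4 clk=1 w8=1 w0=1 w3=1 w10=1 w4=1 w1=1 w2=0 w5=1 w7=1 w9=1
t1.Δ0 clk=1 w8=1 w0=1 w3=1 w10=1 w4=1 w1=1 w2=0 w5=1 w7=1 w9=1
t1.Δ1 clk=0 w8=1 w0=1 w3=1 w10=1 w4=1 w1=1 w2=0 w5=1 w7=1 w9=1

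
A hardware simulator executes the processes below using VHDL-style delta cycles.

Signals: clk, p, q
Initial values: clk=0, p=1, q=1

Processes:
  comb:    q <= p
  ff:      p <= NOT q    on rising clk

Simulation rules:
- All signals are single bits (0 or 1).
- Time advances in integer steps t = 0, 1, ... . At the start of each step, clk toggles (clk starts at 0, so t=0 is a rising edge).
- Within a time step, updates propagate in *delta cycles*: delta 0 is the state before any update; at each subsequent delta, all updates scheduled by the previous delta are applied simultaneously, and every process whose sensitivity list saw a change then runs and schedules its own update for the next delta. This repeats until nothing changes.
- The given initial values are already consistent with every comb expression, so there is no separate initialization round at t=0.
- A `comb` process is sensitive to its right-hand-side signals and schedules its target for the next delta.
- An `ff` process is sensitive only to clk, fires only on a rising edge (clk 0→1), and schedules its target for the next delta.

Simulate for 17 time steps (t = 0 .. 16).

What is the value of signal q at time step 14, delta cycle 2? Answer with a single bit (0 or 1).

0

t=0 Δ0: q=1 clk=0 p=1
  Δ1: clk:0→1
  Δ2: p:1→0
  Δ3: q:1→0
  (3Δ to stable)
t=1 Δ0: q=0 clk=1 p=0
  Δ1: clk:1→0
  (1Δ to stable)
t=2 Δ0: q=0 clk=0 p=0
  Δ1: clk:0→1
  Δ2: p:0→1
  Δ3: q:0→1
  (3Δ to stable)
t=3 Δ0: q=1 clk=1 p=1
  Δ1: clk:1→0
  (1Δ to stable)
t=4 Δ0: q=1 clk=0 p=1
  Δ1: clk:0→1
  Δ2: p:1→0
  Δ3: q:1→0
  (3Δ to stable)
t=5 Δ0: q=0 clk=1 p=0
  Δ1: clk:1→0
  (1Δ to stable)
t=6 Δ0: q=0 clk=0 p=0
  Δ1: clk:0→1
  Δ2: p:0→1
  Δ3: q:0→1
  (3Δ to stable)
t=7 Δ0: q=1 clk=1 p=1
  Δ1: clk:1→0
  (1Δ to stable)
t=8 Δ0: q=1 clk=0 p=1
  Δ1: clk:0→1
  Δ2: p:1→0
  Δ3: q:1→0
  (3Δ to stable)
t=9 Δ0: q=0 clk=1 p=0
  Δ1: clk:1→0
  (1Δ to stable)
t=10 Δ0: q=0 clk=0 p=0
  Δ1: clk:0→1
  Δ2: p:0→1
  Δ3: q:0→1
  (3Δ to stable)
t=11 Δ0: q=1 clk=1 p=1
  Δ1: clk:1→0
  (1Δ to stable)
t=12 Δ0: q=1 clk=0 p=1
  Δ1: clk:0→1
  Δ2: p:1→0
  Δ3: q:1→0
  (3Δ to stable)
t=13 Δ0: q=0 clk=1 p=0
  Δ1: clk:1→0
  (1Δ to stable)
t=14 Δ0: q=0 clk=0 p=0
  Δ1: clk:0→1
  Δ2: p:0→1
  Δ3: q:0→1
  (3Δ to stable)
t=15 Δ0: q=1 clk=1 p=1
  Δ1: clk:1→0
  (1Δ to stable)
t=16 Δ0: q=1 clk=0 p=1
  Δ1: clk:0→1
  Δ2: p:1→0
  Δ3: q:1→0
  (3Δ to stable)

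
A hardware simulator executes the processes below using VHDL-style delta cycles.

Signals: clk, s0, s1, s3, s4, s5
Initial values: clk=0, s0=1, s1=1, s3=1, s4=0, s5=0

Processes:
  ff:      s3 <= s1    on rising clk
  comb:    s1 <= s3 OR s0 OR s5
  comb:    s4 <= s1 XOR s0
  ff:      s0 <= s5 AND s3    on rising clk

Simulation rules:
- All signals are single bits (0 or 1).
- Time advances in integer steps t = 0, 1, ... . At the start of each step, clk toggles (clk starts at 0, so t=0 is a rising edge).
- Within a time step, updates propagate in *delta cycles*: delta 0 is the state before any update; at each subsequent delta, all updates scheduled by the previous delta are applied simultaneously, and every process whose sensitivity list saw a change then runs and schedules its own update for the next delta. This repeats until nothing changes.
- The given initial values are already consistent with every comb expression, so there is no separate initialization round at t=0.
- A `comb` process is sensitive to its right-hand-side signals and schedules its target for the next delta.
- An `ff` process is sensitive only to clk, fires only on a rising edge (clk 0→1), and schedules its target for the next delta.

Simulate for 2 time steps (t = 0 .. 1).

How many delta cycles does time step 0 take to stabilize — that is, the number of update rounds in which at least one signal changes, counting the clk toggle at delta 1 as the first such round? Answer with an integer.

3

t0.Δ0 s4=0 clk=0 s1=1 s5=0 s3=1 s0=1
t0.Δ1 s4=0 clk=1 s1=1 s5=0 s3=1 s0=1
t0.Δ2 s4=0 clk=1 s1=1 s5=0 s3=1 s0=0
t0.Δ3 s4=1 clk=1 s1=1 s5=0 s3=1 s0=0
t1.Δ0 s4=1 clk=1 s1=1 s5=0 s3=1 s0=0
t1.Δ1 s4=1 clk=0 s1=1 s5=0 s3=1 s0=0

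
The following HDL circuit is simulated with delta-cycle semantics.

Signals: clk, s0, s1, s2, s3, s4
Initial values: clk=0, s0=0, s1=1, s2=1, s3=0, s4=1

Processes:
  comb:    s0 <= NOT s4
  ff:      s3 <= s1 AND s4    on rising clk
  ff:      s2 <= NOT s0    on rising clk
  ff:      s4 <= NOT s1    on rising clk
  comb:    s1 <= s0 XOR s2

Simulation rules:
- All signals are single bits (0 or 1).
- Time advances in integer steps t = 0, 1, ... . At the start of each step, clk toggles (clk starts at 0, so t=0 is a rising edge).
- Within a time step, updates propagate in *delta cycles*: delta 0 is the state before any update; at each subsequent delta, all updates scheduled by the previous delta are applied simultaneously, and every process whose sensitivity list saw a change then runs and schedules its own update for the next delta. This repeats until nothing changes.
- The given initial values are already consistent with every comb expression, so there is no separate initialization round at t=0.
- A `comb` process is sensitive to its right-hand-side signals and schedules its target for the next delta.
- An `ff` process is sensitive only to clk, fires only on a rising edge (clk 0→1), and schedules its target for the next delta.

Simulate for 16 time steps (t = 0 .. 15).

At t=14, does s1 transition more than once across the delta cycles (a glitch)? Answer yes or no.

yes

t0.Δ0 s3=0 s1=1 clk=0 s4=1 s2=1 s0=0
t0.Δ1 s3=0 s1=1 clk=1 s4=1 s2=1 s0=0
t0.Δ2 s3=1 s1=1 clk=1 s4=0 s2=1 s0=0
t0.Δ3 s3=1 s1=1 clk=1 s4=0 s2=1 s0=1
t0.Δ4 s3=1 s1=0 clk=1 s4=0 s2=1 s0=1
t1.Δ0 s3=1 s1=0 clk=1 s4=0 s2=1 s0=1
t1.Δ1 s3=1 s1=0 clk=0 s4=0 s2=1 s0=1
t2.Δ0 s3=1 s1=0 clk=0 s4=0 s2=1 s0=1
t2.Δ1 s3=1 s1=0 clk=1 s4=0 s2=1 s0=1
t2.Δ2 s3=0 s1=0 clk=1 s4=1 s2=0 s0=1
t2.Δ3 s3=0 s1=1 clk=1 s4=1 s2=0 s0=0
t2.Δ4 s3=0 s1=0 clk=1 s4=1 s2=0 s0=0
t3.Δ0 s3=0 s1=0 clk=1 s4=1 s2=0 s0=0
t3.Δ1 s3=0 s1=0 clk=0 s4=1 s2=0 s0=0
t4.Δ0 s3=0 s1=0 clk=0 s4=1 s2=0 s0=0
t4.Δ1 s3=0 s1=0 clk=1 s4=1 s2=0 s0=0
t4.Δ2 s3=0 s1=0 clk=1 s4=1 s2=1 s0=0
t4.Δ3 s3=0 s1=1 clk=1 s4=1 s2=1 s0=0
t5.Δ0 s3=0 s1=1 clk=1 s4=1 s2=1 s0=0
t5.Δ1 s3=0 s1=1 clk=0 s4=1 s2=1 s0=0
t6.Δ0 s3=0 s1=1 clk=0 s4=1 s2=1 s0=0
t6.Δ1 s3=0 s1=1 clk=1 s4=1 s2=1 s0=0
t6.Δ2 s3=1 s1=1 clk=1 s4=0 s2=1 s0=0
t6.Δ3 s3=1 s1=1 clk=1 s4=0 s2=1 s0=1
t6.Δ4 s3=1 s1=0 clk=1 s4=0 s2=1 s0=1
t7.Δ0 s3=1 s1=0 clk=1 s4=0 s2=1 s0=1
t7.Δ1 s3=1 s1=0 clk=0 s4=0 s2=1 s0=1
t8.Δ0 s3=1 s1=0 clk=0 s4=0 s2=1 s0=1
t8.Δ1 s3=1 s1=0 clk=1 s4=0 s2=1 s0=1
t8.Δ2 s3=0 s1=0 clk=1 s4=1 s2=0 s0=1
t8.Δ3 s3=0 s1=1 clk=1 s4=1 s2=0 s0=0
t8.Δ4 s3=0 s1=0 clk=1 s4=1 s2=0 s0=0
t9.Δ0 s3=0 s1=0 clk=1 s4=1 s2=0 s0=0
t9.Δ1 s3=0 s1=0 clk=0 s4=1 s2=0 s0=0
t10.Δ0 s3=0 s1=0 clk=0 s4=1 s2=0 s0=0
t10.Δ1 s3=0 s1=0 clk=1 s4=1 s2=0 s0=0
t10.Δ2 s3=0 s1=0 clk=1 s4=1 s2=1 s0=0
t10.Δ3 s3=0 s1=1 clk=1 s4=1 s2=1 s0=0
t11.Δ0 s3=0 s1=1 clk=1 s4=1 s2=1 s0=0
t11.Δ1 s3=0 s1=1 clk=0 s4=1 s2=1 s0=0
t12.Δ0 s3=0 s1=1 clk=0 s4=1 s2=1 s0=0
t12.Δ1 s3=0 s1=1 clk=1 s4=1 s2=1 s0=0
t12.Δ2 s3=1 s1=1 clk=1 s4=0 s2=1 s0=0
t12.Δ3 s3=1 s1=1 clk=1 s4=0 s2=1 s0=1
t12.Δ4 s3=1 s1=0 clk=1 s4=0 s2=1 s0=1
t13.Δ0 s3=1 s1=0 clk=1 s4=0 s2=1 s0=1
t13.Δ1 s3=1 s1=0 clk=0 s4=0 s2=1 s0=1
t14.Δ0 s3=1 s1=0 clk=0 s4=0 s2=1 s0=1
t14.Δ1 s3=1 s1=0 clk=1 s4=0 s2=1 s0=1
t14.Δ2 s3=0 s1=0 clk=1 s4=1 s2=0 s0=1
t14.Δ3 s3=0 s1=1 clk=1 s4=1 s2=0 s0=0
t14.Δ4 s3=0 s1=0 clk=1 s4=1 s2=0 s0=0
t15.Δ0 s3=0 s1=0 clk=1 s4=1 s2=0 s0=0
t15.Δ1 s3=0 s1=0 clk=0 s4=1 s2=0 s0=0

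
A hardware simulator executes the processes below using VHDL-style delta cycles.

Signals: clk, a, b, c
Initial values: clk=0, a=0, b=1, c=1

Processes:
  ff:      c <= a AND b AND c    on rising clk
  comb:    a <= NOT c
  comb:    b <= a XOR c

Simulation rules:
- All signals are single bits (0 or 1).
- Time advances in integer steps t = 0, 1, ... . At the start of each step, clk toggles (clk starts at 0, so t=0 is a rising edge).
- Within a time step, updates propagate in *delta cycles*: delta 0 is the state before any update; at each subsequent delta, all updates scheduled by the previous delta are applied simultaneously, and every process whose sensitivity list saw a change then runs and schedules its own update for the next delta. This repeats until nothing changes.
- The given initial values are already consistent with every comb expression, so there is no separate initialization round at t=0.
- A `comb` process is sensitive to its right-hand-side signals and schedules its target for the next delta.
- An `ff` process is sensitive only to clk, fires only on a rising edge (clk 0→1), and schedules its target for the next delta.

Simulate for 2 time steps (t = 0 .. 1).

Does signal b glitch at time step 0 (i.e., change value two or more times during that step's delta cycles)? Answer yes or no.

yes

t=0 Δ0: clk=0 c=1 b=1 a=0
  Δ1: clk:0→1
  Δ2: c:1→0
  Δ3: b:1→0, a:0→1
  Δ4: b:0→1
  (4Δ to stable)
t=1 Δ0: clk=1 c=0 b=1 a=1
  Δ1: clk:1→0
  (1Δ to stable)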